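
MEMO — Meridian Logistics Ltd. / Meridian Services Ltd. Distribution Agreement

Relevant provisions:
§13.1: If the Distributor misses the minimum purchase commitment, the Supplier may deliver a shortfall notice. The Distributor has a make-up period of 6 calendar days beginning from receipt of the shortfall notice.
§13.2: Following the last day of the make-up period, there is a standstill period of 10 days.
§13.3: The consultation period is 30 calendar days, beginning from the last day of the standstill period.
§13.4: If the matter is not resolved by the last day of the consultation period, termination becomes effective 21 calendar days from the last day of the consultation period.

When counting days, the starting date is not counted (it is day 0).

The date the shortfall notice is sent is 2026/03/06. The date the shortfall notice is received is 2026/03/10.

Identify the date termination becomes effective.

2026/05/16

The last day of the make-up period: 6 calendar days after 2026/03/10 is 2026/03/16.
Adding 10 calendar days to 2026/03/16 gives 2026/03/26, which is the last day of the standstill period.
The last day of the consultation period: 2026/03/26 + 30 days = 2026/04/25.
Adding 21 calendar days to 2026/04/25 gives 2026/05/16, which is the date termination becomes effective.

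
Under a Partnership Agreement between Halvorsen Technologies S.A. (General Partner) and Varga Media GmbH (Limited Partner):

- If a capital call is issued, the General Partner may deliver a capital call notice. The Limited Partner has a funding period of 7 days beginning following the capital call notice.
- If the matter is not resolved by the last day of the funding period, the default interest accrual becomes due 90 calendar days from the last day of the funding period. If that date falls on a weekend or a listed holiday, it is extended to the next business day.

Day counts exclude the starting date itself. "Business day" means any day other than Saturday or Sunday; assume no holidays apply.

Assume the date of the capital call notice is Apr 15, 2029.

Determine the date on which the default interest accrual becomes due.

The last day of the funding period: Apr 15, 2029 + 7 days = Apr 22, 2029.
Adding 90 calendar days to Apr 22, 2029 gives Jul 21, 2029, which is the date on which the default interest accrual becomes due. That falls on a Saturday, so it rolls to the next business day, Monday, Jul 23, 2029.

Jul 23, 2029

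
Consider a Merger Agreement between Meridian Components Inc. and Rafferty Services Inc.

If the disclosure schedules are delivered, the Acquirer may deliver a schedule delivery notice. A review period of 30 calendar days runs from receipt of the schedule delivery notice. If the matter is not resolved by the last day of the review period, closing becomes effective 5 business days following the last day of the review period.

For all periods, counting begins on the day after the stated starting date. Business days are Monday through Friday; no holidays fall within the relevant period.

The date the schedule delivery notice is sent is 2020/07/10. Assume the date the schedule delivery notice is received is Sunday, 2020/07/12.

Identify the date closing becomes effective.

2020/08/18

The last day of the review period: 30 calendar days after 2020/07/12 is 2020/08/11.
From Tuesday, 2020/08/11, 5 business days (Aug 12, Aug 13, Aug 14, Aug 17, Aug 18, skipping weekends) brings us to Tuesday, 2020/08/18, which is the date closing becomes effective.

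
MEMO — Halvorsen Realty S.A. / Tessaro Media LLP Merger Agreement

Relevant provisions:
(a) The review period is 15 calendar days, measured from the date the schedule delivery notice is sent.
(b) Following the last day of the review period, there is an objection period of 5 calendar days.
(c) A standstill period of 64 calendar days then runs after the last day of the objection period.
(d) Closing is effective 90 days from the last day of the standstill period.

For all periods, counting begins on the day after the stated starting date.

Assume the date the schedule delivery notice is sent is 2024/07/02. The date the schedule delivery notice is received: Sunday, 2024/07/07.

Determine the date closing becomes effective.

The last day of the review period: 2024/07/02 + 15 days = 2024/07/17.
The last day of the objection period: 5 calendar days after 2024/07/17 is 2024/07/22.
The last day of the standstill period: 64 calendar days after 2024/07/22 is 2024/09/24.
The date closing becomes effective: 90 calendar days after 2024/09/24 is 2024/12/23.

2024/12/23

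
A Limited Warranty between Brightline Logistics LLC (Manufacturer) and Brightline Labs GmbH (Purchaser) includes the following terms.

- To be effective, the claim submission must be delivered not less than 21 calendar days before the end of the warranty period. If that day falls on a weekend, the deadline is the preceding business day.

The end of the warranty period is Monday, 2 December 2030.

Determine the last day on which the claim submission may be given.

11 November 2030

Counting back 21 calendar days from 2 December 2030 gives 11 November 2030. That is a Monday, so no adjustment is needed.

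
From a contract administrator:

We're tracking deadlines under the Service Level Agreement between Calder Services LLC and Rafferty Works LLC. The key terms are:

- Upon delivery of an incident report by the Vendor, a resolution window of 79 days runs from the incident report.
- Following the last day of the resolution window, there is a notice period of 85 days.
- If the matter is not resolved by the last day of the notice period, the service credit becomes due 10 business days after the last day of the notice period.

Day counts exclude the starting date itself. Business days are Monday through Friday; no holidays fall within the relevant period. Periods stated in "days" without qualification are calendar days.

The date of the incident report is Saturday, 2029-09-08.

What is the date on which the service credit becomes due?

2030-03-05

The last day of the resolution window: 2029-09-08 + 79 days = 2029-11-26.
The last day of the notice period: 85 calendar days after 2029-11-26 is 2030-02-19.
From Tuesday, 2030-02-19, 10 business days (Feb 20, Feb 21, Feb 22, Feb 25, Feb 26, Feb 27, Feb 28, Mar 1, Mar 4, Mar 5, skipping weekends) brings us to Tuesday, 2030-03-05, which is the date on which the service credit becomes due.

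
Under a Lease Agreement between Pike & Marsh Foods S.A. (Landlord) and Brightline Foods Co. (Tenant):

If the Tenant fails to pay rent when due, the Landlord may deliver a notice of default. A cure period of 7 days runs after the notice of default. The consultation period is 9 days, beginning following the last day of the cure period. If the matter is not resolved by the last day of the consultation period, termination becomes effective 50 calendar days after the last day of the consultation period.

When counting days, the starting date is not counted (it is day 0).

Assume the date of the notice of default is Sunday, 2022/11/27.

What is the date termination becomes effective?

Adding 7 calendar days to 2022/11/27 gives 2022/12/04, which is the last day of the cure period.
The last day of the consultation period: 9 calendar days after 2022/12/04 is 2022/12/13.
The date termination becomes effective: 50 calendar days after 2022/12/13 is 2023/02/01.

2023/02/01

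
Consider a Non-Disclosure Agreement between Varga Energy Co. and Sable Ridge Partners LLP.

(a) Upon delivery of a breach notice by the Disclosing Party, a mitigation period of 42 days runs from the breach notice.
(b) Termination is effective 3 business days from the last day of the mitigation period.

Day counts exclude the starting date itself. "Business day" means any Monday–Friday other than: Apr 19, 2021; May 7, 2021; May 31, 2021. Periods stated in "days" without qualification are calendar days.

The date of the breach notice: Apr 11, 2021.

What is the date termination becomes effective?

The last day of the mitigation period: 42 calendar days after Apr 11, 2021 is May 23, 2021.
The date termination becomes effective: 3 business days after Sunday, May 23, 2021, skipping weekends — May 24, May 25, May 26 — lands on Wednesday, May 26, 2021.

May 26, 2021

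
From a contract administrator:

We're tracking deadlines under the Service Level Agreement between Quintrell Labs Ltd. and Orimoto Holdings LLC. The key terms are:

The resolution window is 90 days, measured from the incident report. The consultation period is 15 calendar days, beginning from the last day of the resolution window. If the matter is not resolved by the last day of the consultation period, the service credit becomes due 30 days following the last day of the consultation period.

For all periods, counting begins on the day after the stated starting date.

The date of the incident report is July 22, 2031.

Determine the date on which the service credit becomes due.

Adding 90 calendar days to July 22, 2031 gives October 20, 2031, which is the last day of the resolution window.
The last day of the consultation period: October 20, 2031 + 15 days = November 4, 2031.
The date on which the service credit becomes due: 30 calendar days after November 4, 2031 is December 4, 2031.

December 4, 2031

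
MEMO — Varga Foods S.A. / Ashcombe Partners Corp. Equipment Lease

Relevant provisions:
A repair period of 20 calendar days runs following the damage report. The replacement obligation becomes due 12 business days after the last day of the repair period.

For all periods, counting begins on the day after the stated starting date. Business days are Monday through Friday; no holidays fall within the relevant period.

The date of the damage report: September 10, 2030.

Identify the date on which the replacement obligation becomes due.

The last day of the repair period: September 10, 2030 + 20 days = September 30, 2030.
From Monday, September 30, 2030, 12 business days (Oct 1, Oct 2, Oct 3, Oct 4, …, Oct 14, Oct 15, Oct 16, skipping weekends) brings us to Wednesday, October 16, 2030, which is the date on which the replacement obligation becomes due.

October 16, 2030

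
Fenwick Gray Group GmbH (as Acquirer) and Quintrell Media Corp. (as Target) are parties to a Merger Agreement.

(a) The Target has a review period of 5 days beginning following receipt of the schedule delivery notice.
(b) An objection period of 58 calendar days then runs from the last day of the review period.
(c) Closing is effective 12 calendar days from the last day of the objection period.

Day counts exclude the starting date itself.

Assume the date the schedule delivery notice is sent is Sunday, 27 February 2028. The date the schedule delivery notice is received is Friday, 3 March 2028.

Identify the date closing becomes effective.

17 May 2028

Adding 5 calendar days to 3 March 2028 gives 8 March 2028, which is the last day of the review period.
The last day of the objection period: 58 calendar days after 8 March 2028 is 5 May 2028.
Adding 12 calendar days to 5 May 2028 gives 17 May 2028, which is the date closing becomes effective.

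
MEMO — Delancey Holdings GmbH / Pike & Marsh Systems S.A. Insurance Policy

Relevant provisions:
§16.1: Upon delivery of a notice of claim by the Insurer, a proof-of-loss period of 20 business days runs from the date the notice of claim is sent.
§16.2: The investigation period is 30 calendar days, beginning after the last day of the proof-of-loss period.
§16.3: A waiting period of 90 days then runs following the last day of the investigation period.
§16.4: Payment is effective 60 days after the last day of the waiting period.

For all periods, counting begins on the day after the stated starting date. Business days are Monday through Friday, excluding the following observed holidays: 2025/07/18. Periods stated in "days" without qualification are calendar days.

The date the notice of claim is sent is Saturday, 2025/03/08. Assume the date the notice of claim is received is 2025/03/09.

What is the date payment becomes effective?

2025/10/01

The last day of the proof-of-loss period: 20 business days after Saturday, 2025/03/08, skipping weekends — Mar 10, Mar 11, Mar 12, Mar 13, …, Apr 2, Apr 3, Apr 4 — lands on Friday, 2025/04/04.
The last day of the investigation period: 2025/04/04 + 30 days = 2025/05/04.
The last day of the waiting period: 2025/05/04 + 90 days = 2025/08/02.
Adding 60 calendar days to 2025/08/02 gives 2025/10/01, which is the date payment becomes effective.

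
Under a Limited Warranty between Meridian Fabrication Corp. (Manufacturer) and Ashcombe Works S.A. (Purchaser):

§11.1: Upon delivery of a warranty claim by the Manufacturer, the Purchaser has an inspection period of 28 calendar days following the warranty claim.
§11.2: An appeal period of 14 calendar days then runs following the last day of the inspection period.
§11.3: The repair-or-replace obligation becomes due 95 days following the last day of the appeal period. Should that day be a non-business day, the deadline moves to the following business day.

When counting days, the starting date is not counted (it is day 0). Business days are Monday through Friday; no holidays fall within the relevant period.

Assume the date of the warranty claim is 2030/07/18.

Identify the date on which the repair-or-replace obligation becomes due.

2030/12/02

The last day of the inspection period: 28 calendar days after 2030/07/18 is 2030/08/15.
Adding 14 calendar days to 2030/08/15 gives 2030/08/29, which is the last day of the appeal period.
The date on which the repair-or-replace obligation becomes due: 95 calendar days after 2030/08/29 is 2030/12/02. 2030/12/02 is a Monday, so no roll-forward applies.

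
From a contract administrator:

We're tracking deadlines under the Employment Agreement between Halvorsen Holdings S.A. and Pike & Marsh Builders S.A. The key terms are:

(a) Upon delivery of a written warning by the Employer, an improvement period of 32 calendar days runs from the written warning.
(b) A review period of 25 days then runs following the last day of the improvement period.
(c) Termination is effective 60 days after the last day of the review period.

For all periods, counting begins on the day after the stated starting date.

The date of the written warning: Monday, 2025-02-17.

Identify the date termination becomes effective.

2025-06-14

The last day of the improvement period: 2025-02-17 + 32 days = 2025-03-21.
The last day of the review period: 2025-03-21 + 25 days = 2025-04-15.
The date termination becomes effective: 2025-04-15 + 60 days = 2025-06-14.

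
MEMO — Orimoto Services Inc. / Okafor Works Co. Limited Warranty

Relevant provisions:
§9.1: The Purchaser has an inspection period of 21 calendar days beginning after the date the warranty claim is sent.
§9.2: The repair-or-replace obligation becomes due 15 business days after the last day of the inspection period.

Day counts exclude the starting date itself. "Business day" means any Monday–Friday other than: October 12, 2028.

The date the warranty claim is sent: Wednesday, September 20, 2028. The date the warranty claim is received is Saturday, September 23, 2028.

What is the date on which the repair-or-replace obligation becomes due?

November 2, 2028

The last day of the inspection period: September 20, 2028 + 21 days = October 11, 2028.
The date on which the repair-or-replace obligation becomes due: counting 15 business days from Wednesday, October 11, 2028 (Oct 13, Oct 16, Oct 17, Oct 18, …, Oct 31, Nov 1, Nov 2, skipping weekends and the listed holiday on Oct 12) reaches Thursday, November 2, 2028.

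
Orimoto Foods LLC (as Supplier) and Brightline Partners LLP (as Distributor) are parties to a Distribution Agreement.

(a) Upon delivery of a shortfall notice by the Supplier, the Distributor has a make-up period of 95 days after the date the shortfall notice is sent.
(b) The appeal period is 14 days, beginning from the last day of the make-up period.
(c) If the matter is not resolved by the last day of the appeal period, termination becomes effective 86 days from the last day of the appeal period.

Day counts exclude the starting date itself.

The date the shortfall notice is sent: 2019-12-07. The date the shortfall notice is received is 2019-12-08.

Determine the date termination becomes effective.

2020-06-19

The last day of the make-up period: 2019-12-07 + 95 days = 2020-03-11.
The last day of the appeal period: 2020-03-11 + 14 days = 2020-03-25.
The date termination becomes effective: 2020-03-25 + 86 days = 2020-06-19.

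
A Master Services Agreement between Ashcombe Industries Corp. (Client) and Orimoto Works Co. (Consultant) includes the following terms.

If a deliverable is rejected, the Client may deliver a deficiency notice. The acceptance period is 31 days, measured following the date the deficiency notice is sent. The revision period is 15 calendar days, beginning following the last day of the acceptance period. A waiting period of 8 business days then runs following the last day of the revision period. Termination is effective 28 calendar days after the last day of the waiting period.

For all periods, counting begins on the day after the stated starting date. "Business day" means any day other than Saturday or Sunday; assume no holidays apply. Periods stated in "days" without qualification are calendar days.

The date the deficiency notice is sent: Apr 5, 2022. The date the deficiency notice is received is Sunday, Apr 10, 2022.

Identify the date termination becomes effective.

Jun 29, 2022

Adding 31 calendar days to Apr 5, 2022 gives May 6, 2022, which is the last day of the acceptance period.
Adding 15 calendar days to May 6, 2022 gives May 21, 2022, which is the last day of the revision period.
The last day of the waiting period: counting 8 business days from Saturday, May 21, 2022 (May 23, May 24, May 25, May 26, May 27, May 30, May 31, Jun 1, skipping weekends) reaches Wednesday, Jun 1, 2022.
The date termination becomes effective: Jun 1, 2022 + 28 days = Jun 29, 2022.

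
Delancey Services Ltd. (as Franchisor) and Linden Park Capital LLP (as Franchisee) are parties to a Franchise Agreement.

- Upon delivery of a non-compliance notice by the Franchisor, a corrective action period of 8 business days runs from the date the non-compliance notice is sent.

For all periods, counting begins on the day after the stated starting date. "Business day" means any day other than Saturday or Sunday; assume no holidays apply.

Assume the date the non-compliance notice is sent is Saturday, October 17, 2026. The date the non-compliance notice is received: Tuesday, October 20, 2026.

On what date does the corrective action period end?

From Saturday, October 17, 2026, 8 business days (Oct 19, Oct 20, Oct 21, Oct 22, Oct 23, Oct 26, Oct 27, Oct 28, skipping weekends) brings us to Wednesday, October 28, 2026, which is the last day of the corrective action period.

October 28, 2026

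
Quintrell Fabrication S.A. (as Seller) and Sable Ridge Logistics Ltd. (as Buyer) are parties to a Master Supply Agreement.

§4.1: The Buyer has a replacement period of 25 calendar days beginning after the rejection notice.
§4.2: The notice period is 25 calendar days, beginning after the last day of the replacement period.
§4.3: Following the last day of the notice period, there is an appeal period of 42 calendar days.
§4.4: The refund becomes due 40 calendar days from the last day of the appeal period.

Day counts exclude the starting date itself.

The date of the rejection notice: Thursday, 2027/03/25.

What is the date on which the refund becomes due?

The last day of the replacement period: 2027/03/25 + 25 days = 2027/04/19.
The last day of the notice period: 2027/04/19 + 25 days = 2027/05/14.
The last day of the appeal period: 42 calendar days after 2027/05/14 is 2027/06/25.
Adding 40 calendar days to 2027/06/25 gives 2027/08/04, which is the date on which the refund becomes due.

2027/08/04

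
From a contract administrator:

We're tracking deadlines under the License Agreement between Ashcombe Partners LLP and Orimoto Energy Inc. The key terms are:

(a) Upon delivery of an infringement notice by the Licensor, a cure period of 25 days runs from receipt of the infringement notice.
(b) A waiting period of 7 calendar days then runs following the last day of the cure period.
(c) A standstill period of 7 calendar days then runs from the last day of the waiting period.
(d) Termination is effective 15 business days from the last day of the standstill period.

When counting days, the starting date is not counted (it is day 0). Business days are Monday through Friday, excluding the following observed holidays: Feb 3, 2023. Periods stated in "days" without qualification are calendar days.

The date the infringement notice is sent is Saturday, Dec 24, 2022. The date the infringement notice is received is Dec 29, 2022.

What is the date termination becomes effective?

Feb 27, 2023

The last day of the cure period: Dec 29, 2022 + 25 days = Jan 23, 2023.
The last day of the waiting period: Jan 23, 2023 + 7 days = Jan 30, 2023.
Adding 7 calendar days to Jan 30, 2023 gives Feb 6, 2023, which is the last day of the standstill period.
From Monday, Feb 6, 2023, 15 business days (Feb 7, Feb 8, Feb 9, Feb 10, …, Feb 23, Feb 24, Feb 27, skipping weekends) brings us to Monday, Feb 27, 2023, which is the date termination becomes effective.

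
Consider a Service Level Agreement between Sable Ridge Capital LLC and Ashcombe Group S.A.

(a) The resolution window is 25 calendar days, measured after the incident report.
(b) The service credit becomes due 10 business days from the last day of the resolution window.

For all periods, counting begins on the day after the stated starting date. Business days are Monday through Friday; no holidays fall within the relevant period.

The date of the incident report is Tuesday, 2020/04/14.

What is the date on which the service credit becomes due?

The last day of the resolution window: 25 calendar days after 2020/04/14 is 2020/05/09.
The date on which the service credit becomes due: 10 business days after Saturday, 2020/05/09, skipping weekends — May 11, May 12, May 13, May 14, May 15, May 18, May 19, May 20, May 21, May 22 — lands on Friday, 2020/05/22.

2020/05/22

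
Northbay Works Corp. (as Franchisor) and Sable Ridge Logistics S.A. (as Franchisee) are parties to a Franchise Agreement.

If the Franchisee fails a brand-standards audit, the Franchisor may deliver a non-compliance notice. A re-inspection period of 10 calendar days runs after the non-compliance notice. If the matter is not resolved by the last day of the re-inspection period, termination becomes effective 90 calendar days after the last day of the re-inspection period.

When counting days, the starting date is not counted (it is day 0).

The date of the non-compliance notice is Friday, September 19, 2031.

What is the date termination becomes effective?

The last day of the re-inspection period: September 19, 2031 + 10 days = September 29, 2031.
Adding 90 calendar days to September 29, 2031 gives December 28, 2031, which is the date termination becomes effective.

December 28, 2031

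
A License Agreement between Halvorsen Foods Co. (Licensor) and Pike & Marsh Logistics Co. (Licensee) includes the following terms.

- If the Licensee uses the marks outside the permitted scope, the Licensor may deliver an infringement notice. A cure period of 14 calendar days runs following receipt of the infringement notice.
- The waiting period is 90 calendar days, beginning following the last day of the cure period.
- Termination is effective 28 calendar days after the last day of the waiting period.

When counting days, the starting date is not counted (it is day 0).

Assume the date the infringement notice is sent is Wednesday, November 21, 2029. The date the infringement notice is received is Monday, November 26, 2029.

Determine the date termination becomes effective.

April 7, 2030

The last day of the cure period: 14 calendar days after November 26, 2029 is December 10, 2029.
The last day of the waiting period: 90 calendar days after December 10, 2029 is March 10, 2030.
The date termination becomes effective: March 10, 2030 + 28 days = April 7, 2030.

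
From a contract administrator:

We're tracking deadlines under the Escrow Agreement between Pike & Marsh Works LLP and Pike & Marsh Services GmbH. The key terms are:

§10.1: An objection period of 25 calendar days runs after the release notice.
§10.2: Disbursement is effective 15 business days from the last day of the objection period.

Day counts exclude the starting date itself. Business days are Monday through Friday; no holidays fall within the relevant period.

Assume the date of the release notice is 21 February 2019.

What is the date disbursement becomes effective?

Adding 25 calendar days to 21 February 2019 gives 18 March 2019, which is the last day of the objection period.
From Monday, 18 March 2019, 15 business days (Mar 19, Mar 20, Mar 21, Mar 22, …, Apr 4, Apr 5, Apr 8, skipping weekends) brings us to Monday, 8 April 2019, which is the date disbursement becomes effective.

8 April 2019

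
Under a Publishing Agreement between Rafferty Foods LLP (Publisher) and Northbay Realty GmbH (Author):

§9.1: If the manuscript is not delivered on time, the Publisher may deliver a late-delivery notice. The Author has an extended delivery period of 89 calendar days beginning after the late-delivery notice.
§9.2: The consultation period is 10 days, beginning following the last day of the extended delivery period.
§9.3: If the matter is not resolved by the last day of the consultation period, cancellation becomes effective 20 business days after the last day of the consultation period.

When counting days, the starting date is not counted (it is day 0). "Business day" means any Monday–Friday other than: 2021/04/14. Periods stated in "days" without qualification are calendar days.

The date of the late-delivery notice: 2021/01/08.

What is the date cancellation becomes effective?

The last day of the extended delivery period: 2021/01/08 + 89 days = 2021/04/07.
Adding 10 calendar days to 2021/04/07 gives 2021/04/17, which is the last day of the consultation period.
From Saturday, 2021/04/17, 20 business days (Apr 19, Apr 20, Apr 21, Apr 22, …, May 12, May 13, May 14, skipping weekends) brings us to Friday, 2021/05/14, which is the date cancellation becomes effective.

2021/05/14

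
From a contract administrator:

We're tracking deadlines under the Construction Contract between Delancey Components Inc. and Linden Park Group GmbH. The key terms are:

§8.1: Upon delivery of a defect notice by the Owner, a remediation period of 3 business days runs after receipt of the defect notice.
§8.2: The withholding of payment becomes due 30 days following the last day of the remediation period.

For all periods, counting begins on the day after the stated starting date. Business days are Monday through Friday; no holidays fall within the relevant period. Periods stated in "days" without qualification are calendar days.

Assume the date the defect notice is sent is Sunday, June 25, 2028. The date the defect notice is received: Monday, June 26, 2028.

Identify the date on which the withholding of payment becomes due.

July 29, 2028

The last day of the remediation period: 3 business days after Monday, June 26, 2028, skipping weekends — Jun 27, Jun 28, Jun 29 — lands on Thursday, June 29, 2028.
The date on which the withholding of payment becomes due: 30 calendar days after June 29, 2028 is July 29, 2028.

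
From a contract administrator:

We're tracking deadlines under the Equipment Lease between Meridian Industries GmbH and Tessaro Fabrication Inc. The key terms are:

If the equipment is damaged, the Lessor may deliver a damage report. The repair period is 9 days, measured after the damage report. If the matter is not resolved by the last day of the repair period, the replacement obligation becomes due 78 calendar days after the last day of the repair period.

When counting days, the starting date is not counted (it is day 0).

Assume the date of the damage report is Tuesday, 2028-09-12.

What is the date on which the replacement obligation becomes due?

2028-12-08

The last day of the repair period: 2028-09-12 + 9 days = 2028-09-21.
Adding 78 calendar days to 2028-09-21 gives 2028-12-08, which is the date on which the replacement obligation becomes due.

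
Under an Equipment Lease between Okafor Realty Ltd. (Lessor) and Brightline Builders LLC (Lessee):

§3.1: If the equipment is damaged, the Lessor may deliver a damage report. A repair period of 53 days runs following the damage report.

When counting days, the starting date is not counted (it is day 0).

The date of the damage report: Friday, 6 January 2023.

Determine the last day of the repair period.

The last day of the repair period: 6 January 2023 + 53 days = 28 February 2023.

28 February 2023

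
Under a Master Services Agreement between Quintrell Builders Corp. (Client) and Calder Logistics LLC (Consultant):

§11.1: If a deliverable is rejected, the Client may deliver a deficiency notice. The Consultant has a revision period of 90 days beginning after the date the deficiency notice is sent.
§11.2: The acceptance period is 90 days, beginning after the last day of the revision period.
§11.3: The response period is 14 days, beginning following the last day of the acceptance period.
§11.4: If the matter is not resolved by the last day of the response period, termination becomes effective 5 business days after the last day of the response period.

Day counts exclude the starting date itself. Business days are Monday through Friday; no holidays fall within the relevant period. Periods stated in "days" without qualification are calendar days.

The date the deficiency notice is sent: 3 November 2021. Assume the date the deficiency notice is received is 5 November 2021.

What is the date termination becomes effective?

23 May 2022

The last day of the revision period: 3 November 2021 + 90 days = 1 February 2022.
The last day of the acceptance period: 90 calendar days after 1 February 2022 is 2 May 2022.
Adding 14 calendar days to 2 May 2022 gives 16 May 2022, which is the last day of the response period.
The date termination becomes effective: 5 business days after Monday, 16 May 2022, skipping weekends — May 17, May 18, May 19, May 20, May 23 — lands on Monday, 23 May 2022.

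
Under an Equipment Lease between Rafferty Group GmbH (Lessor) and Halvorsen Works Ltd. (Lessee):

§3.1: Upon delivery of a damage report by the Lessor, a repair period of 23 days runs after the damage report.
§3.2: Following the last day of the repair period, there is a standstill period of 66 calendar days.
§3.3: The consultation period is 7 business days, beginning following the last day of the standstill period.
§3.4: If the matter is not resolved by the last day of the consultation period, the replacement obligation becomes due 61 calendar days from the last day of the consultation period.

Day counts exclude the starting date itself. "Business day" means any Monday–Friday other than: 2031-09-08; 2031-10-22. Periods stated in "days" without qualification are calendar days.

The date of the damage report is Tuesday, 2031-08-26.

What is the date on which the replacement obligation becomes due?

The last day of the repair period: 23 calendar days after 2031-08-26 is 2031-09-18.
Adding 66 calendar days to 2031-09-18 gives 2031-11-23, which is the last day of the standstill period.
The last day of the consultation period: counting 7 business days from Sunday, 2031-11-23 (Nov 24, Nov 25, Nov 26, Nov 27, Nov 28, Dec 1, Dec 2, skipping weekends) reaches Tuesday, 2031-12-02.
The date on which the replacement obligation becomes due: 2031-12-02 + 61 days = 2032-02-01.

2032-02-01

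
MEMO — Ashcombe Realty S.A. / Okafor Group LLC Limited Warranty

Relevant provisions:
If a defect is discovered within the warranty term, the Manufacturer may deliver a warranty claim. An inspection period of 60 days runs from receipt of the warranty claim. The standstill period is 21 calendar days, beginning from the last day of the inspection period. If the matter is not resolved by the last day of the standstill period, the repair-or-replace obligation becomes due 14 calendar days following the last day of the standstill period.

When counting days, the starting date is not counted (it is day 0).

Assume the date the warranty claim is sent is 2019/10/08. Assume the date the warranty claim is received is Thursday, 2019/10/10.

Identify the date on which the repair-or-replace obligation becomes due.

The last day of the inspection period: 2019/10/10 + 60 days = 2019/12/09.
The last day of the standstill period: 2019/12/09 + 21 days = 2019/12/30.
Adding 14 calendar days to 2019/12/30 gives 2020/01/13, which is the date on which the repair-or-replace obligation becomes due.

2020/01/13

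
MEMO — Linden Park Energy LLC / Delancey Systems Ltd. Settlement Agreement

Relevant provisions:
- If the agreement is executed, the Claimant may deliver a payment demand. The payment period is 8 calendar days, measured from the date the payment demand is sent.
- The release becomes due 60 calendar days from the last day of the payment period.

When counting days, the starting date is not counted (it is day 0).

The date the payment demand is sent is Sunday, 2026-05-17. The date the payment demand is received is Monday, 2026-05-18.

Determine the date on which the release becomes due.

2026-07-24

The last day of the payment period: 2026-05-17 + 8 days = 2026-05-25.
The date on which the release becomes due: 60 calendar days after 2026-05-25 is 2026-07-24.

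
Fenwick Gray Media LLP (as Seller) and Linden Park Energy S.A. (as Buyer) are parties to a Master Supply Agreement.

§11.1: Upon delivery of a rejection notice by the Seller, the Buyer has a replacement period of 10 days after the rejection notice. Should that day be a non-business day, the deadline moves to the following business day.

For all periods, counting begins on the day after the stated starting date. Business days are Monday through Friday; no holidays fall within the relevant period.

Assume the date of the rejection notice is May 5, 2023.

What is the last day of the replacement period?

The last day of the replacement period: 10 calendar days after May 5, 2023 is May 15, 2023. May 15, 2023 is a Monday, so no roll-forward applies.

May 15, 2023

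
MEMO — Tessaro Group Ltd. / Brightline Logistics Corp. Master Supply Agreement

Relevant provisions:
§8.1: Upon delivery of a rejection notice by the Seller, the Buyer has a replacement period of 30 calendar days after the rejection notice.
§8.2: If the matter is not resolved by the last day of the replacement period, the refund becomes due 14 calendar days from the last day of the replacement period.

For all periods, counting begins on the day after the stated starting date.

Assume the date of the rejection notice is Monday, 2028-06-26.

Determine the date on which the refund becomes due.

2028-08-09

The last day of the replacement period: 2028-06-26 + 30 days = 2028-07-26.
The date on which the refund becomes due: 2028-07-26 + 14 days = 2028-08-09.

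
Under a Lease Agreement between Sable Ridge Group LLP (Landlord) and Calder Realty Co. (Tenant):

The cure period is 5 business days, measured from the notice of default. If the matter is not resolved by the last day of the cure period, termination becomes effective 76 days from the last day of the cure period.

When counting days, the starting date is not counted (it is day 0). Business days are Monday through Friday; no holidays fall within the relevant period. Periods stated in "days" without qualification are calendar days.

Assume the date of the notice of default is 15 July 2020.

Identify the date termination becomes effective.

From Wednesday, 15 July 2020, 5 business days (Jul 16, Jul 17, Jul 20, Jul 21, Jul 22, skipping weekends) brings us to Wednesday, 22 July 2020, which is the last day of the cure period.
Adding 76 calendar days to 22 July 2020 gives 6 October 2020, which is the date termination becomes effective.

6 October 2020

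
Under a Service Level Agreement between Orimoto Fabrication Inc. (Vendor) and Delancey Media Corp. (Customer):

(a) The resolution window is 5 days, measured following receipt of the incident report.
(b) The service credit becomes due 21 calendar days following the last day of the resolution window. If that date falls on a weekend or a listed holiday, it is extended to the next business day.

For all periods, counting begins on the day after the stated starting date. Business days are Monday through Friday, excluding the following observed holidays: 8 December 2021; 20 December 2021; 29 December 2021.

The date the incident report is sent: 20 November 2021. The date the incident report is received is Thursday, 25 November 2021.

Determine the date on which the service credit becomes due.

21 December 2021

The last day of the resolution window: 25 November 2021 + 5 days = 30 November 2021.
Adding 21 calendar days to 30 November 2021 gives 21 December 2021, which is the date on which the service credit becomes due. 21 December 2021 is a Tuesday and is not a listed holiday, so no roll-forward applies.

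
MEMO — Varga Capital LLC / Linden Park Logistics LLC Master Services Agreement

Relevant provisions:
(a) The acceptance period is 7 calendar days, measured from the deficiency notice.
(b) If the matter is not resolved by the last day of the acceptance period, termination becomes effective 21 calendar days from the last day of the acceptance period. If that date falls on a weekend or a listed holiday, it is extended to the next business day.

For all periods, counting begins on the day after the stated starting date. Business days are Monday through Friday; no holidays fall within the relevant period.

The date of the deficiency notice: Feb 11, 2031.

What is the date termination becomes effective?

Mar 11, 2031

The last day of the acceptance period: 7 calendar days after Feb 11, 2031 is Feb 18, 2031.
Adding 21 calendar days to Feb 18, 2031 gives Mar 11, 2031, which is the date termination becomes effective. Mar 11, 2031 is a Tuesday, so no roll-forward applies.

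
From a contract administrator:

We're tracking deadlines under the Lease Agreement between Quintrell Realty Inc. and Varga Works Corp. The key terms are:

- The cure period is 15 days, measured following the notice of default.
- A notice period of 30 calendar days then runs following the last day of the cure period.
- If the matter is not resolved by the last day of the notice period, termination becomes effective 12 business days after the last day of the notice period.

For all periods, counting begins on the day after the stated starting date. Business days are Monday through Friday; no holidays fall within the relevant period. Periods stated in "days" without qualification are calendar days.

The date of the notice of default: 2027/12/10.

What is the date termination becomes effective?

2028/02/09

The last day of the cure period: 2027/12/10 + 15 days = 2027/12/25.
Adding 30 calendar days to 2027/12/25 gives 2028/01/24, which is the last day of the notice period.
The date termination becomes effective: 12 business days after Monday, 2028/01/24, skipping weekends — Jan 25, Jan 26, Jan 27, Jan 28, …, Feb 7, Feb 8, Feb 9 — lands on Wednesday, 2028/02/09.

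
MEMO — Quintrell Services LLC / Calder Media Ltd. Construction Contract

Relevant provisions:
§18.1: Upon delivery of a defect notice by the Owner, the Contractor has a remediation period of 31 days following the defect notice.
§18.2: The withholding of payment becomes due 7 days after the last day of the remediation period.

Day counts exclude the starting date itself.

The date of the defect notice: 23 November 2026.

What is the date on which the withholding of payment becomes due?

The last day of the remediation period: 23 November 2026 + 31 days = 24 December 2026.
The date on which the withholding of payment becomes due: 24 December 2026 + 7 days = 31 December 2026.

31 December 2026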